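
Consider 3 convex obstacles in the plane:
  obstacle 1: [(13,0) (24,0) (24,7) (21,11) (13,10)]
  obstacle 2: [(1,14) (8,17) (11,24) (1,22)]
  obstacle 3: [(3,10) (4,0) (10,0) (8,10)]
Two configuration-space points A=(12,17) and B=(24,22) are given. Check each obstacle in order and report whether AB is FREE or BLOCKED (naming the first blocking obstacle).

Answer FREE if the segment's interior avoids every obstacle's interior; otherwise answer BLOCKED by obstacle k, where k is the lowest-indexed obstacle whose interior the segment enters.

FREE

Obstacle 1 [(13,0) (24,0) (24,7) (21,11) (13,10)]:
  edge (13,0)–(24,0): clear
  edge (24,0)–(24,7): clear
  edge (24,7)–(21,11): clear
  edge (21,11)–(13,10): clear
  edge (13,10)–(13,0): clear
  midpoint (18,39/2) outside
  → clear
Obstacle 2 [(1,14) (8,17) (11,24) (1,22)]:
  edge (1,14)–(8,17): clear
  edge (8,17)–(11,24): clear
  edge (11,24)–(1,22): clear
  edge (1,22)–(1,14): clear
  midpoint (18,39/2) outside
  → clear
Obstacle 3 [(3,10) (4,0) (10,0) (8,10)]:
  edge (3,10)–(4,0): clear
  edge (4,0)–(10,0): clear
  edge (10,0)–(8,10): clear
  edge (8,10)–(3,10): clear
  midpoint (18,39/2) outside
  → clear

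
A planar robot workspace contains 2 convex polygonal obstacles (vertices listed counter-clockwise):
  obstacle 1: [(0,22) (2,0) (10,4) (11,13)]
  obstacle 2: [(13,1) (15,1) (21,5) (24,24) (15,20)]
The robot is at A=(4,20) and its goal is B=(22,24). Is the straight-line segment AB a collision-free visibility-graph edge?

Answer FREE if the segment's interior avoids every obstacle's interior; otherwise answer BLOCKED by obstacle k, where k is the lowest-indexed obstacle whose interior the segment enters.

Obstacle 1 [(0,22) (2,0) (10,4) (11,13)]:
  edge (0,22)–(2,0): clear
  edge (2,0)–(10,4): clear
  edge (10,4)–(11,13): clear
  edge (11,13)–(0,22): clear
  midpoint (13,22) outside
  → clear
Obstacle 2 [(13,1) (15,1) (21,5) (24,24) (15,20)]:
  edge (13,1)–(15,1): clear
  edge (15,1)–(21,5): clear
  edge (21,5)–(24,24): clear
  edge (24,24)–(15,20): clear
  edge (15,20)–(13,1): clear
  midpoint (13,22) outside
  → clear

FREE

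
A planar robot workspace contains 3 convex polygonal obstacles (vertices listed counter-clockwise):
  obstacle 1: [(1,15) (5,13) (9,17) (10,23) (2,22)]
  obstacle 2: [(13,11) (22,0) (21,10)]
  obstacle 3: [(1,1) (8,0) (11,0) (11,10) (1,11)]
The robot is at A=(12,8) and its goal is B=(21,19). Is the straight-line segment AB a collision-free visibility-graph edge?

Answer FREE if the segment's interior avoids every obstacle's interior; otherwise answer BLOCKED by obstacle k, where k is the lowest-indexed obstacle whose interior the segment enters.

Obstacle 1 [(1,15) (5,13) (9,17) (10,23) (2,22)]:
  edge (1,15)–(5,13): clear
  edge (5,13)–(9,17): clear
  edge (9,17)–(10,23): clear
  edge (10,23)–(2,22): clear
  edge (2,22)–(1,15): clear
  midpoint (33/2,27/2) outside
  → clear
Obstacle 2 [(13,11) (22,0) (21,10)]:
  edge (13,11)–(22,0): crosses AB
  edge (22,0)–(21,10): clear
  edge (21,10)–(13,11): crosses AB
  → BLOCKED
Obstacle 3 [(1,1) (8,0) (11,0) (11,10) (1,11)]:
  edge (1,1)–(8,0): clear
  edge (8,0)–(11,0): clear
  edge (11,0)–(11,10): clear
  edge (11,10)–(1,11): clear
  edge (1,11)–(1,1): clear
  midpoint (33/2,27/2) outside
  → clear

BLOCKED by obstacle 2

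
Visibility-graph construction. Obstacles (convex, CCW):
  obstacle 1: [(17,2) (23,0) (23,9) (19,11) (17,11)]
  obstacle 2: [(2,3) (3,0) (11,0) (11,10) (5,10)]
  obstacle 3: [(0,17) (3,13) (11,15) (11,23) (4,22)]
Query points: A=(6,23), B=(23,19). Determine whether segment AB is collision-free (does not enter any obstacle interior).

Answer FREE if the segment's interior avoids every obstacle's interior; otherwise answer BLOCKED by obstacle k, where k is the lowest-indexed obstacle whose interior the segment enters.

Obstacle 1 [(17,2) (23,0) (23,9) (19,11) (17,11)]:
  edge (17,2)–(23,0): clear
  edge (23,0)–(23,9): clear
  edge (23,9)–(19,11): clear
  edge (19,11)–(17,11): clear
  edge (17,11)–(17,2): clear
  midpoint (29/2,21) outside
  → clear
Obstacle 2 [(2,3) (3,0) (11,0) (11,10) (5,10)]:
  edge (2,3)–(3,0): clear
  edge (3,0)–(11,0): clear
  edge (11,0)–(11,10): clear
  edge (11,10)–(5,10): clear
  edge (5,10)–(2,3): clear
  midpoint (29/2,21) outside
  → clear
Obstacle 3 [(0,17) (3,13) (11,15) (11,23) (4,22)]:
  edge (0,17)–(3,13): clear
  edge (3,13)–(11,15): clear
  edge (11,15)–(11,23): crosses AB
  edge (11,23)–(4,22): crosses AB
  edge (4,22)–(0,17): clear
  → BLOCKED

BLOCKED by obstacle 3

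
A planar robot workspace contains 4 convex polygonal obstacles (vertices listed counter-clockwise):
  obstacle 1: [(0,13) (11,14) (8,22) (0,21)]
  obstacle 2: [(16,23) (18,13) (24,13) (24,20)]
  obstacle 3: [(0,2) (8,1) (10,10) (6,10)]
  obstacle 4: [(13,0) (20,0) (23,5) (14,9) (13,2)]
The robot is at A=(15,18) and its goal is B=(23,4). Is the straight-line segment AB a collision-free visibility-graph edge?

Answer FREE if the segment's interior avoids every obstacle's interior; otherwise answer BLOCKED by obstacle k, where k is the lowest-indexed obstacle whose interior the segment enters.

BLOCKED by obstacle 4

Obstacle 1 [(0,13) (11,14) (8,22) (0,21)]:
  edge (0,13)–(11,14): clear
  edge (11,14)–(8,22): clear
  edge (8,22)–(0,21): clear
  edge (0,21)–(0,13): clear
  midpoint (19,11) outside
  → clear
Obstacle 2 [(16,23) (18,13) (24,13) (24,20)]:
  edge (16,23)–(18,13): clear
  edge (18,13)–(24,13): clear
  edge (24,13)–(24,20): clear
  edge (24,20)–(16,23): clear
  midpoint (19,11) outside
  → clear
Obstacle 3 [(0,2) (8,1) (10,10) (6,10)]:
  edge (0,2)–(8,1): clear
  edge (8,1)–(10,10): clear
  edge (10,10)–(6,10): clear
  edge (6,10)–(0,2): clear
  midpoint (19,11) outside
  → clear
Obstacle 4 [(13,0) (20,0) (23,5) (14,9) (13,2)]:
  edge (13,0)–(20,0): clear
  edge (20,0)–(23,5): crosses AB
  edge (23,5)–(14,9): crosses AB
  edge (14,9)–(13,2): clear
  edge (13,2)–(13,0): clear
  → BLOCKED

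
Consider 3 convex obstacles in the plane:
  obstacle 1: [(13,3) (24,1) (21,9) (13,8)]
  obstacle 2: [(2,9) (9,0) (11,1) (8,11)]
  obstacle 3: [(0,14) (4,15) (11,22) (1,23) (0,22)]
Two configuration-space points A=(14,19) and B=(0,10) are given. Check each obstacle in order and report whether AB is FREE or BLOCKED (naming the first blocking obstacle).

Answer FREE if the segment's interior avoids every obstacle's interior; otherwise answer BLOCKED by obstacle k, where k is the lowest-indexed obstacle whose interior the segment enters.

FREE

Obstacle 1 [(13,3) (24,1) (21,9) (13,8)]:
  edge (13,3)–(24,1): clear
  edge (24,1)–(21,9): clear
  edge (21,9)–(13,8): clear
  edge (13,8)–(13,3): clear
  midpoint (7,29/2) outside
  → clear
Obstacle 2 [(2,9) (9,0) (11,1) (8,11)]:
  edge (2,9)–(9,0): clear
  edge (9,0)–(11,1): clear
  edge (11,1)–(8,11): clear
  edge (8,11)–(2,9): clear
  midpoint (7,29/2) outside
  → clear
Obstacle 3 [(0,14) (4,15) (11,22) (1,23) (0,22)]:
  edge (0,14)–(4,15): clear
  edge (4,15)–(11,22): clear
  edge (11,22)–(1,23): clear
  edge (1,23)–(0,22): clear
  edge (0,22)–(0,14): clear
  midpoint (7,29/2) outside
  → clear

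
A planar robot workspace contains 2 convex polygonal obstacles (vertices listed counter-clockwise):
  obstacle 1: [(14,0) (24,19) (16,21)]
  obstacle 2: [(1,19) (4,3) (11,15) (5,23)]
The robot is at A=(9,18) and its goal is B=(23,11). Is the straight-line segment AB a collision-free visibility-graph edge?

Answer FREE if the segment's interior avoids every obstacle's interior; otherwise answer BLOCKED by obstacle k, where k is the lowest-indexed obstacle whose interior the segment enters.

BLOCKED by obstacle 1

Obstacle 1 [(14,0) (24,19) (16,21)]:
  edge (14,0)–(24,19): crosses AB
  edge (24,19)–(16,21): clear
  edge (16,21)–(14,0): crosses AB
  → BLOCKED
Obstacle 2 [(1,19) (4,3) (11,15) (5,23)]:
  edge (1,19)–(4,3): clear
  edge (4,3)–(11,15): clear
  edge (11,15)–(5,23): clear
  edge (5,23)–(1,19): clear
  midpoint (16,29/2) outside
  → clear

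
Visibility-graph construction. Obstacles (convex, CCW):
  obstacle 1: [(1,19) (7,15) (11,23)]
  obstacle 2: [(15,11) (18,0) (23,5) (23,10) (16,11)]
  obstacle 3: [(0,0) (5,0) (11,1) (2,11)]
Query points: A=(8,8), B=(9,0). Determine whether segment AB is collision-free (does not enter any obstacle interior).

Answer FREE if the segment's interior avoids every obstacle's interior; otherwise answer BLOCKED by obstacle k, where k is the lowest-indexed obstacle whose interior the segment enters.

BLOCKED by obstacle 3

Obstacle 1 [(1,19) (7,15) (11,23)]:
  edge (1,19)–(7,15): clear
  edge (7,15)–(11,23): clear
  edge (11,23)–(1,19): clear
  midpoint (17/2,4) outside
  → clear
Obstacle 2 [(15,11) (18,0) (23,5) (23,10) (16,11)]:
  edge (15,11)–(18,0): clear
  edge (18,0)–(23,5): clear
  edge (23,5)–(23,10): clear
  edge (23,10)–(16,11): clear
  edge (16,11)–(15,11): clear
  midpoint (17/2,4) outside
  → clear
Obstacle 3 [(0,0) (5,0) (11,1) (2,11)]:
  edge (0,0)–(5,0): clear
  edge (5,0)–(11,1): crosses AB
  edge (11,1)–(2,11): crosses AB
  edge (2,11)–(0,0): clear
  → BLOCKED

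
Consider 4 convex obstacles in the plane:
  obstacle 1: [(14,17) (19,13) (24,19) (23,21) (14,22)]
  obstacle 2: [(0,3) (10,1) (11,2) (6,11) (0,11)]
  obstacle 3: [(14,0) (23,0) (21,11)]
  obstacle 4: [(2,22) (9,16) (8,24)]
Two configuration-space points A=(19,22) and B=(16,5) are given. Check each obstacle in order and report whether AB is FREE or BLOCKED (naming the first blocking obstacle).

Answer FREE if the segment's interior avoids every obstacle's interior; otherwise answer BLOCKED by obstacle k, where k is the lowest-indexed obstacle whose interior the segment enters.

BLOCKED by obstacle 1

Obstacle 1 [(14,17) (19,13) (24,19) (23,21) (14,22)]:
  edge (14,17)–(19,13): crosses AB
  edge (19,13)–(24,19): clear
  edge (24,19)–(23,21): clear
  edge (23,21)–(14,22): crosses AB
  edge (14,22)–(14,17): clear
  → BLOCKED
Obstacle 2 [(0,3) (10,1) (11,2) (6,11) (0,11)]:
  edge (0,3)–(10,1): clear
  edge (10,1)–(11,2): clear
  edge (11,2)–(6,11): clear
  edge (6,11)–(0,11): clear
  edge (0,11)–(0,3): clear
  midpoint (35/2,27/2) outside
  → clear
Obstacle 3 [(14,0) (23,0) (21,11)]:
  edge (14,0)–(23,0): clear
  edge (23,0)–(21,11): clear
  edge (21,11)–(14,0): clear
  midpoint (35/2,27/2) outside
  → clear
Obstacle 4 [(2,22) (9,16) (8,24)]:
  edge (2,22)–(9,16): clear
  edge (9,16)–(8,24): clear
  edge (8,24)–(2,22): clear
  midpoint (35/2,27/2) outside
  → clear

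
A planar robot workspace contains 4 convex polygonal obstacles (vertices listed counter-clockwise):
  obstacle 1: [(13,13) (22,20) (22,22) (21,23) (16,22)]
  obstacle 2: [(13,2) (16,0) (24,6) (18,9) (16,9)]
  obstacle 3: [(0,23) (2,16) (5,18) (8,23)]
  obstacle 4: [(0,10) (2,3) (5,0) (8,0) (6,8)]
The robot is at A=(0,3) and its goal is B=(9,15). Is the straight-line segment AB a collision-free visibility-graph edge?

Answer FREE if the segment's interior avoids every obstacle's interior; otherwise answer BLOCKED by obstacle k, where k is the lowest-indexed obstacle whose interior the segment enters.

Obstacle 1 [(13,13) (22,20) (22,22) (21,23) (16,22)]:
  edge (13,13)–(22,20): clear
  edge (22,20)–(22,22): clear
  edge (22,22)–(21,23): clear
  edge (21,23)–(16,22): clear
  edge (16,22)–(13,13): clear
  midpoint (9/2,9) outside
  → clear
Obstacle 2 [(13,2) (16,0) (24,6) (18,9) (16,9)]:
  edge (13,2)–(16,0): clear
  edge (16,0)–(24,6): clear
  edge (24,6)–(18,9): clear
  edge (18,9)–(16,9): clear
  edge (16,9)–(13,2): clear
  midpoint (9/2,9) outside
  → clear
Obstacle 3 [(0,23) (2,16) (5,18) (8,23)]:
  edge (0,23)–(2,16): clear
  edge (2,16)–(5,18): clear
  edge (5,18)–(8,23): clear
  edge (8,23)–(0,23): clear
  midpoint (9/2,9) outside
  → clear
Obstacle 4 [(0,10) (2,3) (5,0) (8,0) (6,8)]:
  edge (0,10)–(2,3): crosses AB
  edge (2,3)–(5,0): clear
  edge (5,0)–(8,0): clear
  edge (8,0)–(6,8): clear
  edge (6,8)–(0,10): crosses AB
  → BLOCKED

BLOCKED by obstacle 4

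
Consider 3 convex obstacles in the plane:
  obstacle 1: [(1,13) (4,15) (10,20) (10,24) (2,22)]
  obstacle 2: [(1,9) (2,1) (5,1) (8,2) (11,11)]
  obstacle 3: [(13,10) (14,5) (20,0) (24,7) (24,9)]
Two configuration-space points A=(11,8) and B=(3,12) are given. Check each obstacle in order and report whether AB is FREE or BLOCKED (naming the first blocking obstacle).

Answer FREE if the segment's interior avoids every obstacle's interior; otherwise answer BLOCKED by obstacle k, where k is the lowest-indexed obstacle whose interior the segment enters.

Obstacle 1 [(1,13) (4,15) (10,20) (10,24) (2,22)]:
  edge (1,13)–(4,15): clear
  edge (4,15)–(10,20): clear
  edge (10,20)–(10,24): clear
  edge (10,24)–(2,22): clear
  edge (2,22)–(1,13): clear
  midpoint (7,10) outside
  → clear
Obstacle 2 [(1,9) (2,1) (5,1) (8,2) (11,11)]:
  edge (1,9)–(2,1): clear
  edge (2,1)–(5,1): clear
  edge (5,1)–(8,2): clear
  edge (8,2)–(11,11): crosses AB
  edge (11,11)–(1,9): crosses AB
  → BLOCKED
Obstacle 3 [(13,10) (14,5) (20,0) (24,7) (24,9)]:
  edge (13,10)–(14,5): clear
  edge (14,5)–(20,0): clear
  edge (20,0)–(24,7): clear
  edge (24,7)–(24,9): clear
  edge (24,9)–(13,10): clear
  midpoint (7,10) outside
  → clear

BLOCKED by obstacle 2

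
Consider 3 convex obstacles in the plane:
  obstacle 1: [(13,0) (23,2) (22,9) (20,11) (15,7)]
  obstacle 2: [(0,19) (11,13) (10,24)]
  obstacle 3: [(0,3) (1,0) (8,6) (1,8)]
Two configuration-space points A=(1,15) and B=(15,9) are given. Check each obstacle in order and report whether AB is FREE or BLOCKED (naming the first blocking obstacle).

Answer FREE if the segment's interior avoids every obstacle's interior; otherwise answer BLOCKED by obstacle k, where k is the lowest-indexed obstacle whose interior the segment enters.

Obstacle 1 [(13,0) (23,2) (22,9) (20,11) (15,7)]:
  edge (13,0)–(23,2): clear
  edge (23,2)–(22,9): clear
  edge (22,9)–(20,11): clear
  edge (20,11)–(15,7): clear
  edge (15,7)–(13,0): clear
  midpoint (8,12) outside
  → clear
Obstacle 2 [(0,19) (11,13) (10,24)]:
  edge (0,19)–(11,13): clear
  edge (11,13)–(10,24): clear
  edge (10,24)–(0,19): clear
  midpoint (8,12) outside
  → clear
Obstacle 3 [(0,3) (1,0) (8,6) (1,8)]:
  edge (0,3)–(1,0): clear
  edge (1,0)–(8,6): clear
  edge (8,6)–(1,8): clear
  edge (1,8)–(0,3): clear
  midpoint (8,12) outside
  → clear

FREE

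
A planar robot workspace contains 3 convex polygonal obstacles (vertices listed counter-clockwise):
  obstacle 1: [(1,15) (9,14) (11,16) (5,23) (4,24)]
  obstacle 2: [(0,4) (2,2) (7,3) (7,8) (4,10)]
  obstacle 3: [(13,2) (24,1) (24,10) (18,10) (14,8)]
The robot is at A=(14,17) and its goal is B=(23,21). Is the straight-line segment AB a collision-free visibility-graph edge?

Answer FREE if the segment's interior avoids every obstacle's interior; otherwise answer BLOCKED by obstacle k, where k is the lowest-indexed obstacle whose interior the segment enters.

FREE

Obstacle 1 [(1,15) (9,14) (11,16) (5,23) (4,24)]:
  edge (1,15)–(9,14): clear
  edge (9,14)–(11,16): clear
  edge (11,16)–(5,23): clear
  edge (5,23)–(4,24): clear
  edge (4,24)–(1,15): clear
  midpoint (37/2,19) outside
  → clear
Obstacle 2 [(0,4) (2,2) (7,3) (7,8) (4,10)]:
  edge (0,4)–(2,2): clear
  edge (2,2)–(7,3): clear
  edge (7,3)–(7,8): clear
  edge (7,8)–(4,10): clear
  edge (4,10)–(0,4): clear
  midpoint (37/2,19) outside
  → clear
Obstacle 3 [(13,2) (24,1) (24,10) (18,10) (14,8)]:
  edge (13,2)–(24,1): clear
  edge (24,1)–(24,10): clear
  edge (24,10)–(18,10): clear
  edge (18,10)–(14,8): clear
  edge (14,8)–(13,2): clear
  midpoint (37/2,19) outside
  → clear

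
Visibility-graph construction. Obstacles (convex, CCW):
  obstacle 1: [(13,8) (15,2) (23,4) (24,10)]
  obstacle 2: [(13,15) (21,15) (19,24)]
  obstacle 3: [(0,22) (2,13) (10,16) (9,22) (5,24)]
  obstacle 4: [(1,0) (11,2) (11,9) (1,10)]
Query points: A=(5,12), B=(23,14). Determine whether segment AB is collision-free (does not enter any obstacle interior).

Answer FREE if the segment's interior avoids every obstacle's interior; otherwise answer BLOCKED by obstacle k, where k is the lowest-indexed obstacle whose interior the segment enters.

Obstacle 1 [(13,8) (15,2) (23,4) (24,10)]:
  edge (13,8)–(15,2): clear
  edge (15,2)–(23,4): clear
  edge (23,4)–(24,10): clear
  edge (24,10)–(13,8): clear
  midpoint (14,13) outside
  → clear
Obstacle 2 [(13,15) (21,15) (19,24)]:
  edge (13,15)–(21,15): clear
  edge (21,15)–(19,24): clear
  edge (19,24)–(13,15): clear
  midpoint (14,13) outside
  → clear
Obstacle 3 [(0,22) (2,13) (10,16) (9,22) (5,24)]:
  edge (0,22)–(2,13): clear
  edge (2,13)–(10,16): clear
  edge (10,16)–(9,22): clear
  edge (9,22)–(5,24): clear
  edge (5,24)–(0,22): clear
  midpoint (14,13) outside
  → clear
Obstacle 4 [(1,0) (11,2) (11,9) (1,10)]:
  edge (1,0)–(11,2): clear
  edge (11,2)–(11,9): clear
  edge (11,9)–(1,10): clear
  edge (1,10)–(1,0): clear
  midpoint (14,13) outside
  → clear

FREE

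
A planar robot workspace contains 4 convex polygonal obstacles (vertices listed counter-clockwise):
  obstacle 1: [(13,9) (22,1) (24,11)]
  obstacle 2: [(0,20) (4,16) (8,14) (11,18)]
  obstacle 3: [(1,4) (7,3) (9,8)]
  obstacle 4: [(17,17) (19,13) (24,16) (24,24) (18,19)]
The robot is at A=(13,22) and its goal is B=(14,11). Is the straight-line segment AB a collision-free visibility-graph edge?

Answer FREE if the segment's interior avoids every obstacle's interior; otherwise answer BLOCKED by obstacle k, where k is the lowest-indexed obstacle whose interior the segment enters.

FREE

Obstacle 1 [(13,9) (22,1) (24,11)]:
  edge (13,9)–(22,1): clear
  edge (22,1)–(24,11): clear
  edge (24,11)–(13,9): clear
  midpoint (27/2,33/2) outside
  → clear
Obstacle 2 [(0,20) (4,16) (8,14) (11,18)]:
  edge (0,20)–(4,16): clear
  edge (4,16)–(8,14): clear
  edge (8,14)–(11,18): clear
  edge (11,18)–(0,20): clear
  midpoint (27/2,33/2) outside
  → clear
Obstacle 3 [(1,4) (7,3) (9,8)]:
  edge (1,4)–(7,3): clear
  edge (7,3)–(9,8): clear
  edge (9,8)–(1,4): clear
  midpoint (27/2,33/2) outside
  → clear
Obstacle 4 [(17,17) (19,13) (24,16) (24,24) (18,19)]:
  edge (17,17)–(19,13): clear
  edge (19,13)–(24,16): clear
  edge (24,16)–(24,24): clear
  edge (24,24)–(18,19): clear
  edge (18,19)–(17,17): clear
  midpoint (27/2,33/2) outside
  → clear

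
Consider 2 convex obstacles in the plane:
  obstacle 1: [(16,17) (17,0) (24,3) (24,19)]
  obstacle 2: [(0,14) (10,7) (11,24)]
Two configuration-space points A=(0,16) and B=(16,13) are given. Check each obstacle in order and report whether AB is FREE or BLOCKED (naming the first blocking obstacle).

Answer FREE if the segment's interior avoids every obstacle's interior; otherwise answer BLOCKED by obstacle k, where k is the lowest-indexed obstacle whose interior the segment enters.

BLOCKED by obstacle 2

Obstacle 1 [(16,17) (17,0) (24,3) (24,19)]:
  edge (16,17)–(17,0): clear
  edge (17,0)–(24,3): clear
  edge (24,3)–(24,19): clear
  edge (24,19)–(16,17): clear
  midpoint (8,29/2) outside
  → clear
Obstacle 2 [(0,14) (10,7) (11,24)]:
  edge (0,14)–(10,7): clear
  edge (10,7)–(11,24): crosses AB
  edge (11,24)–(0,14): crosses AB
  → BLOCKED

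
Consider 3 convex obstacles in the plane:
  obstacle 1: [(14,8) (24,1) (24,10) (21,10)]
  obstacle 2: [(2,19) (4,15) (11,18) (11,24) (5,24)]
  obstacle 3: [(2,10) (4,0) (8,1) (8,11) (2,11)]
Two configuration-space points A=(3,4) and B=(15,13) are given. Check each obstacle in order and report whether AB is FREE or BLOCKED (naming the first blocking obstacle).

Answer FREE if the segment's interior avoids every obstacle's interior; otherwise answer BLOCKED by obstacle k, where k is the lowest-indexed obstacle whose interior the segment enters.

BLOCKED by obstacle 3

Obstacle 1 [(14,8) (24,1) (24,10) (21,10)]:
  edge (14,8)–(24,1): clear
  edge (24,1)–(24,10): clear
  edge (24,10)–(21,10): clear
  edge (21,10)–(14,8): clear
  midpoint (9,17/2) outside
  → clear
Obstacle 2 [(2,19) (4,15) (11,18) (11,24) (5,24)]:
  edge (2,19)–(4,15): clear
  edge (4,15)–(11,18): clear
  edge (11,18)–(11,24): clear
  edge (11,24)–(5,24): clear
  edge (5,24)–(2,19): clear
  midpoint (9,17/2) outside
  → clear
Obstacle 3 [(2,10) (4,0) (8,1) (8,11) (2,11)]:
  edge (2,10)–(4,0): crosses AB
  edge (4,0)–(8,1): clear
  edge (8,1)–(8,11): crosses AB
  edge (8,11)–(2,11): clear
  edge (2,11)–(2,10): clear
  → BLOCKED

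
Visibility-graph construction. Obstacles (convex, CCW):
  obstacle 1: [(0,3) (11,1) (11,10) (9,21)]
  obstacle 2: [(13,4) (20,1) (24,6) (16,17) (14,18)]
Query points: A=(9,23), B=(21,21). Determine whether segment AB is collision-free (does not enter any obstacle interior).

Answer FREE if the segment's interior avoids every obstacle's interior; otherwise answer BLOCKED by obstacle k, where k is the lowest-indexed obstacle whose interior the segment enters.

Obstacle 1 [(0,3) (11,1) (11,10) (9,21)]:
  edge (0,3)–(11,1): clear
  edge (11,1)–(11,10): clear
  edge (11,10)–(9,21): clear
  edge (9,21)–(0,3): clear
  midpoint (15,22) outside
  → clear
Obstacle 2 [(13,4) (20,1) (24,6) (16,17) (14,18)]:
  edge (13,4)–(20,1): clear
  edge (20,1)–(24,6): clear
  edge (24,6)–(16,17): clear
  edge (16,17)–(14,18): clear
  edge (14,18)–(13,4): clear
  midpoint (15,22) outside
  → clear

FREE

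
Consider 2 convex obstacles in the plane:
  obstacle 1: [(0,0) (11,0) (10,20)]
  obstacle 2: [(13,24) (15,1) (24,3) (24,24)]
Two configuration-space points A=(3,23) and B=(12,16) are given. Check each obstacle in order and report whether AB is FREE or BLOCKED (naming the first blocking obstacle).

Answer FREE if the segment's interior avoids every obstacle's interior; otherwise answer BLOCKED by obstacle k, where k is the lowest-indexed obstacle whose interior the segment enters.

BLOCKED by obstacle 1

Obstacle 1 [(0,0) (11,0) (10,20)]:
  edge (0,0)–(11,0): clear
  edge (11,0)–(10,20): crosses AB
  edge (10,20)–(0,0): crosses AB
  → BLOCKED
Obstacle 2 [(13,24) (15,1) (24,3) (24,24)]:
  edge (13,24)–(15,1): clear
  edge (15,1)–(24,3): clear
  edge (24,3)–(24,24): clear
  edge (24,24)–(13,24): clear
  midpoint (15/2,39/2) outside
  → clear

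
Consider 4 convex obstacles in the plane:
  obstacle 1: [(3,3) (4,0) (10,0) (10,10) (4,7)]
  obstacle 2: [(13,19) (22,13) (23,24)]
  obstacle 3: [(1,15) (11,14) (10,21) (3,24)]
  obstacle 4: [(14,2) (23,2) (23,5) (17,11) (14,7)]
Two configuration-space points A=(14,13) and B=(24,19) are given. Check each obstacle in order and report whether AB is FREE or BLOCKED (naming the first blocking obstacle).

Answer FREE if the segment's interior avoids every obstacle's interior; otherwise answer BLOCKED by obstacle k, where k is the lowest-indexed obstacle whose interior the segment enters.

BLOCKED by obstacle 2

Obstacle 1 [(3,3) (4,0) (10,0) (10,10) (4,7)]:
  edge (3,3)–(4,0): clear
  edge (4,0)–(10,0): clear
  edge (10,0)–(10,10): clear
  edge (10,10)–(4,7): clear
  edge (4,7)–(3,3): clear
  midpoint (19,16) outside
  → clear
Obstacle 2 [(13,19) (22,13) (23,24)]:
  edge (13,19)–(22,13): crosses AB
  edge (22,13)–(23,24): crosses AB
  edge (23,24)–(13,19): clear
  → BLOCKED
Obstacle 3 [(1,15) (11,14) (10,21) (3,24)]:
  edge (1,15)–(11,14): clear
  edge (11,14)–(10,21): clear
  edge (10,21)–(3,24): clear
  edge (3,24)–(1,15): clear
  midpoint (19,16) outside
  → clear
Obstacle 4 [(14,2) (23,2) (23,5) (17,11) (14,7)]:
  edge (14,2)–(23,2): clear
  edge (23,2)–(23,5): clear
  edge (23,5)–(17,11): clear
  edge (17,11)–(14,7): clear
  edge (14,7)–(14,2): clear
  midpoint (19,16) outside
  → clear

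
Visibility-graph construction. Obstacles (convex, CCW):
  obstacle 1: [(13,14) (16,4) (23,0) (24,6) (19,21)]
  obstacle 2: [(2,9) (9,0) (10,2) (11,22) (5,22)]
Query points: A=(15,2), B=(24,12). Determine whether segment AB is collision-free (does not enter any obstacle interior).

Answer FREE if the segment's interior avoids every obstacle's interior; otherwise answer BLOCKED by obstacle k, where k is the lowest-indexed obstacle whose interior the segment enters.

BLOCKED by obstacle 1

Obstacle 1 [(13,14) (16,4) (23,0) (24,6) (19,21)]:
  edge (13,14)–(16,4): clear
  edge (16,4)–(23,0): crosses AB
  edge (23,0)–(24,6): clear
  edge (24,6)–(19,21): crosses AB
  edge (19,21)–(13,14): clear
  → BLOCKED
Obstacle 2 [(2,9) (9,0) (10,2) (11,22) (5,22)]:
  edge (2,9)–(9,0): clear
  edge (9,0)–(10,2): clear
  edge (10,2)–(11,22): clear
  edge (11,22)–(5,22): clear
  edge (5,22)–(2,9): clear
  midpoint (39/2,7) outside
  → clear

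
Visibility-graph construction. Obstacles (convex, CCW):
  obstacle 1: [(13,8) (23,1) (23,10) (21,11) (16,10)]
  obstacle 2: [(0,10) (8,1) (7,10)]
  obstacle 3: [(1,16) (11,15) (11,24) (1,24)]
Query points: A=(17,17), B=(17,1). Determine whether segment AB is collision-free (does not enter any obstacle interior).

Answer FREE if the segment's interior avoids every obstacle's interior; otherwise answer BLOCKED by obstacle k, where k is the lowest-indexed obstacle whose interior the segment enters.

Obstacle 1 [(13,8) (23,1) (23,10) (21,11) (16,10)]:
  edge (13,8)–(23,1): crosses AB
  edge (23,1)–(23,10): clear
  edge (23,10)–(21,11): clear
  edge (21,11)–(16,10): crosses AB
  edge (16,10)–(13,8): clear
  → BLOCKED
Obstacle 2 [(0,10) (8,1) (7,10)]:
  edge (0,10)–(8,1): clear
  edge (8,1)–(7,10): clear
  edge (7,10)–(0,10): clear
  midpoint (17,9) outside
  → clear
Obstacle 3 [(1,16) (11,15) (11,24) (1,24)]:
  edge (1,16)–(11,15): clear
  edge (11,15)–(11,24): clear
  edge (11,24)–(1,24): clear
  edge (1,24)–(1,16): clear
  midpoint (17,9) outside
  → clear

BLOCKED by obstacle 1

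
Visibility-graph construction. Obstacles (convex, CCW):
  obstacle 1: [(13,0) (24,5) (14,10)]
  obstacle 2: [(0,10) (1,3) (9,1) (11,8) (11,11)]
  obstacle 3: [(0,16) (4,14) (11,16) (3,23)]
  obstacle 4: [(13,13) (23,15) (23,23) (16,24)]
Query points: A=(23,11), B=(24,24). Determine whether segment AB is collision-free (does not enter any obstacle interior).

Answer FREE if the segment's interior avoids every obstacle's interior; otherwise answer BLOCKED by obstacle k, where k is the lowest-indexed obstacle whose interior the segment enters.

FREE

Obstacle 1 [(13,0) (24,5) (14,10)]:
  edge (13,0)–(24,5): clear
  edge (24,5)–(14,10): clear
  edge (14,10)–(13,0): clear
  midpoint (47/2,35/2) outside
  → clear
Obstacle 2 [(0,10) (1,3) (9,1) (11,8) (11,11)]:
  edge (0,10)–(1,3): clear
  edge (1,3)–(9,1): clear
  edge (9,1)–(11,8): clear
  edge (11,8)–(11,11): clear
  edge (11,11)–(0,10): clear
  midpoint (47/2,35/2) outside
  → clear
Obstacle 3 [(0,16) (4,14) (11,16) (3,23)]:
  edge (0,16)–(4,14): clear
  edge (4,14)–(11,16): clear
  edge (11,16)–(3,23): clear
  edge (3,23)–(0,16): clear
  midpoint (47/2,35/2) outside
  → clear
Obstacle 4 [(13,13) (23,15) (23,23) (16,24)]:
  edge (13,13)–(23,15): clear
  edge (23,15)–(23,23): clear
  edge (23,23)–(16,24): clear
  edge (16,24)–(13,13): clear
  midpoint (47/2,35/2) outside
  → clear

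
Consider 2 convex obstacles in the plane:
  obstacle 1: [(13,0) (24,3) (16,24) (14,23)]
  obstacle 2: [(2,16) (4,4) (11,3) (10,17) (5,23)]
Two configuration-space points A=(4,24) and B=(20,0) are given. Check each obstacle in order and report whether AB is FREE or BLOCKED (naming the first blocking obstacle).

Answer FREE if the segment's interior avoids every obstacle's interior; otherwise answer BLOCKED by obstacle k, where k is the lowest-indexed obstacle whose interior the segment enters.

Obstacle 1 [(13,0) (24,3) (16,24) (14,23)]:
  edge (13,0)–(24,3): crosses AB
  edge (24,3)–(16,24): clear
  edge (16,24)–(14,23): clear
  edge (14,23)–(13,0): crosses AB
  → BLOCKED
Obstacle 2 [(2,16) (4,4) (11,3) (10,17) (5,23)]:
  edge (2,16)–(4,4): clear
  edge (4,4)–(11,3): clear
  edge (11,3)–(10,17): crosses AB
  edge (10,17)–(5,23): clear
  edge (5,23)–(2,16): crosses AB
  → BLOCKED

BLOCKED by obstacle 1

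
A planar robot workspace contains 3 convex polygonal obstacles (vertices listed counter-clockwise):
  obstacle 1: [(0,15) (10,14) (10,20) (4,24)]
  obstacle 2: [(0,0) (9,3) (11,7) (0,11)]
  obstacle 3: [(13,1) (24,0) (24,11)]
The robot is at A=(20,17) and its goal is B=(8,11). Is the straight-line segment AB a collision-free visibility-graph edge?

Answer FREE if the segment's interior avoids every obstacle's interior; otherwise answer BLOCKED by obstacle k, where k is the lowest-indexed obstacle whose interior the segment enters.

FREE

Obstacle 1 [(0,15) (10,14) (10,20) (4,24)]:
  edge (0,15)–(10,14): clear
  edge (10,14)–(10,20): clear
  edge (10,20)–(4,24): clear
  edge (4,24)–(0,15): clear
  midpoint (14,14) outside
  → clear
Obstacle 2 [(0,0) (9,3) (11,7) (0,11)]:
  edge (0,0)–(9,3): clear
  edge (9,3)–(11,7): clear
  edge (11,7)–(0,11): clear
  edge (0,11)–(0,0): clear
  midpoint (14,14) outside
  → clear
Obstacle 3 [(13,1) (24,0) (24,11)]:
  edge (13,1)–(24,0): clear
  edge (24,0)–(24,11): clear
  edge (24,11)–(13,1): clear
  midpoint (14,14) outside
  → clear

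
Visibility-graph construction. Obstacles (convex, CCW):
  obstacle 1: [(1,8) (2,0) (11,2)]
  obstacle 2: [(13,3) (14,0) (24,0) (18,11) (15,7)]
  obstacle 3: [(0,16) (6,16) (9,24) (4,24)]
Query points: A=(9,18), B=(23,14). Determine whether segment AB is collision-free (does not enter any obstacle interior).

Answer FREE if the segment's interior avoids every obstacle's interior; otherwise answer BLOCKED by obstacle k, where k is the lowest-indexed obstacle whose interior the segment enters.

FREE

Obstacle 1 [(1,8) (2,0) (11,2)]:
  edge (1,8)–(2,0): clear
  edge (2,0)–(11,2): clear
  edge (11,2)–(1,8): clear
  midpoint (16,16) outside
  → clear
Obstacle 2 [(13,3) (14,0) (24,0) (18,11) (15,7)]:
  edge (13,3)–(14,0): clear
  edge (14,0)–(24,0): clear
  edge (24,0)–(18,11): clear
  edge (18,11)–(15,7): clear
  edge (15,7)–(13,3): clear
  midpoint (16,16) outside
  → clear
Obstacle 3 [(0,16) (6,16) (9,24) (4,24)]:
  edge (0,16)–(6,16): clear
  edge (6,16)–(9,24): clear
  edge (9,24)–(4,24): clear
  edge (4,24)–(0,16): clear
  midpoint (16,16) outside
  → clear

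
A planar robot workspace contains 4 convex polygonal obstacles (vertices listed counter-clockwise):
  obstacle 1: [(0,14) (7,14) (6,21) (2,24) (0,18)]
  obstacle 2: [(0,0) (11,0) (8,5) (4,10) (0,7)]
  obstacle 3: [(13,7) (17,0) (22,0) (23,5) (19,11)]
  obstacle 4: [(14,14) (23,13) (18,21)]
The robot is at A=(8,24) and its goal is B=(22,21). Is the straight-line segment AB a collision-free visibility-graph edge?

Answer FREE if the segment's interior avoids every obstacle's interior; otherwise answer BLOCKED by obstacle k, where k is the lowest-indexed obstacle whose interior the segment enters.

FREE

Obstacle 1 [(0,14) (7,14) (6,21) (2,24) (0,18)]:
  edge (0,14)–(7,14): clear
  edge (7,14)–(6,21): clear
  edge (6,21)–(2,24): clear
  edge (2,24)–(0,18): clear
  edge (0,18)–(0,14): clear
  midpoint (15,45/2) outside
  → clear
Obstacle 2 [(0,0) (11,0) (8,5) (4,10) (0,7)]:
  edge (0,0)–(11,0): clear
  edge (11,0)–(8,5): clear
  edge (8,5)–(4,10): clear
  edge (4,10)–(0,7): clear
  edge (0,7)–(0,0): clear
  midpoint (15,45/2) outside
  → clear
Obstacle 3 [(13,7) (17,0) (22,0) (23,5) (19,11)]:
  edge (13,7)–(17,0): clear
  edge (17,0)–(22,0): clear
  edge (22,0)–(23,5): clear
  edge (23,5)–(19,11): clear
  edge (19,11)–(13,7): clear
  midpoint (15,45/2) outside
  → clear
Obstacle 4 [(14,14) (23,13) (18,21)]:
  edge (14,14)–(23,13): clear
  edge (23,13)–(18,21): clear
  edge (18,21)–(14,14): clear
  midpoint (15,45/2) outside
  → clear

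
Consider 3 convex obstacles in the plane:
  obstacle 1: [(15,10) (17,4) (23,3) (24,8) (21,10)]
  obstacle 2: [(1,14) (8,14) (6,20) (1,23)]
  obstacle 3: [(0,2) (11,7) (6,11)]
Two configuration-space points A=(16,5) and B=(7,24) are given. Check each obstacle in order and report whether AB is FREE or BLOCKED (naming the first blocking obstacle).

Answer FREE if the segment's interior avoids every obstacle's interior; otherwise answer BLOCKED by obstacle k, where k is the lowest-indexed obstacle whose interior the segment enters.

Obstacle 1 [(15,10) (17,4) (23,3) (24,8) (21,10)]:
  edge (15,10)–(17,4): clear
  edge (17,4)–(23,3): clear
  edge (23,3)–(24,8): clear
  edge (24,8)–(21,10): clear
  edge (21,10)–(15,10): clear
  midpoint (23/2,29/2) outside
  → clear
Obstacle 2 [(1,14) (8,14) (6,20) (1,23)]:
  edge (1,14)–(8,14): clear
  edge (8,14)–(6,20): clear
  edge (6,20)–(1,23): clear
  edge (1,23)–(1,14): clear
  midpoint (23/2,29/2) outside
  → clear
Obstacle 3 [(0,2) (11,7) (6,11)]:
  edge (0,2)–(11,7): clear
  edge (11,7)–(6,11): clear
  edge (6,11)–(0,2): clear
  midpoint (23/2,29/2) outside
  → clear

FREE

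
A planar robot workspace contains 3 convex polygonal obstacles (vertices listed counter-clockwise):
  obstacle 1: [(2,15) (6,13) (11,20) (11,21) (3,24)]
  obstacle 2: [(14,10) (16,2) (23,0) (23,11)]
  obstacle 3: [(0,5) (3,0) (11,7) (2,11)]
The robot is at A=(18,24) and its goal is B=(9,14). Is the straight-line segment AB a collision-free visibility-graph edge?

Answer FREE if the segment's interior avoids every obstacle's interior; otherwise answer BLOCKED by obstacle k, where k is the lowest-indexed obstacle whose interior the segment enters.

FREE

Obstacle 1 [(2,15) (6,13) (11,20) (11,21) (3,24)]:
  edge (2,15)–(6,13): clear
  edge (6,13)–(11,20): clear
  edge (11,20)–(11,21): clear
  edge (11,21)–(3,24): clear
  edge (3,24)–(2,15): clear
  midpoint (27/2,19) outside
  → clear
Obstacle 2 [(14,10) (16,2) (23,0) (23,11)]:
  edge (14,10)–(16,2): clear
  edge (16,2)–(23,0): clear
  edge (23,0)–(23,11): clear
  edge (23,11)–(14,10): clear
  midpoint (27/2,19) outside
  → clear
Obstacle 3 [(0,5) (3,0) (11,7) (2,11)]:
  edge (0,5)–(3,0): clear
  edge (3,0)–(11,7): clear
  edge (11,7)–(2,11): clear
  edge (2,11)–(0,5): clear
  midpoint (27/2,19) outside
  → clear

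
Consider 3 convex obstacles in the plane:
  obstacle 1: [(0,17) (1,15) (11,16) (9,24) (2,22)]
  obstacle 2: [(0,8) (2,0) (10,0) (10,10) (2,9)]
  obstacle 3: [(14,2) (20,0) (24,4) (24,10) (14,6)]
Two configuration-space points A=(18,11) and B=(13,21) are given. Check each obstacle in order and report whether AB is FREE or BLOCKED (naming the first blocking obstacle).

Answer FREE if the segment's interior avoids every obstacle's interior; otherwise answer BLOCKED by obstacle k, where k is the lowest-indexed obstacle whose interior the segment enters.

FREE

Obstacle 1 [(0,17) (1,15) (11,16) (9,24) (2,22)]:
  edge (0,17)–(1,15): clear
  edge (1,15)–(11,16): clear
  edge (11,16)–(9,24): clear
  edge (9,24)–(2,22): clear
  edge (2,22)–(0,17): clear
  midpoint (31/2,16) outside
  → clear
Obstacle 2 [(0,8) (2,0) (10,0) (10,10) (2,9)]:
  edge (0,8)–(2,0): clear
  edge (2,0)–(10,0): clear
  edge (10,0)–(10,10): clear
  edge (10,10)–(2,9): clear
  edge (2,9)–(0,8): clear
  midpoint (31/2,16) outside
  → clear
Obstacle 3 [(14,2) (20,0) (24,4) (24,10) (14,6)]:
  edge (14,2)–(20,0): clear
  edge (20,0)–(24,4): clear
  edge (24,4)–(24,10): clear
  edge (24,10)–(14,6): clear
  edge (14,6)–(14,2): clear
  midpoint (31/2,16) outside
  → clear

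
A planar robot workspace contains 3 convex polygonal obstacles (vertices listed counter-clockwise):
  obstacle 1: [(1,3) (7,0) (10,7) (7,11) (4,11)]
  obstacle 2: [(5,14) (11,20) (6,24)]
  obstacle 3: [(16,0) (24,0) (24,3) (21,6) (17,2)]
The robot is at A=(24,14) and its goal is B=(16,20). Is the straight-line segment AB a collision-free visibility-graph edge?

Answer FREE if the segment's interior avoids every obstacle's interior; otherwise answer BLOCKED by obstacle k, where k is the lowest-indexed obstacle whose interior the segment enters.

FREE

Obstacle 1 [(1,3) (7,0) (10,7) (7,11) (4,11)]:
  edge (1,3)–(7,0): clear
  edge (7,0)–(10,7): clear
  edge (10,7)–(7,11): clear
  edge (7,11)–(4,11): clear
  edge (4,11)–(1,3): clear
  midpoint (20,17) outside
  → clear
Obstacle 2 [(5,14) (11,20) (6,24)]:
  edge (5,14)–(11,20): clear
  edge (11,20)–(6,24): clear
  edge (6,24)–(5,14): clear
  midpoint (20,17) outside
  → clear
Obstacle 3 [(16,0) (24,0) (24,3) (21,6) (17,2)]:
  edge (16,0)–(24,0): clear
  edge (24,0)–(24,3): clear
  edge (24,3)–(21,6): clear
  edge (21,6)–(17,2): clear
  edge (17,2)–(16,0): clear
  midpoint (20,17) outside
  → clear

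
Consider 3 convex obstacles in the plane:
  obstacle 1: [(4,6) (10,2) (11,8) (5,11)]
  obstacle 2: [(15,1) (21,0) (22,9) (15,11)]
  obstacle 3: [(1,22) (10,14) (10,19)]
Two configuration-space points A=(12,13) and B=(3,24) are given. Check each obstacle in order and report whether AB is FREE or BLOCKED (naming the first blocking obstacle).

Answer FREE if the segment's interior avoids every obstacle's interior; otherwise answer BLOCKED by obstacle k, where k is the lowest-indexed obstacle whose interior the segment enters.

Obstacle 1 [(4,6) (10,2) (11,8) (5,11)]:
  edge (4,6)–(10,2): clear
  edge (10,2)–(11,8): clear
  edge (11,8)–(5,11): clear
  edge (5,11)–(4,6): clear
  midpoint (15/2,37/2) outside
  → clear
Obstacle 2 [(15,1) (21,0) (22,9) (15,11)]:
  edge (15,1)–(21,0): clear
  edge (21,0)–(22,9): clear
  edge (22,9)–(15,11): clear
  edge (15,11)–(15,1): clear
  midpoint (15/2,37/2) outside
  → clear
Obstacle 3 [(1,22) (10,14) (10,19)]:
  edge (1,22)–(10,14): clear
  edge (10,14)–(10,19): crosses AB
  edge (10,19)–(1,22): crosses AB
  → BLOCKED

BLOCKED by obstacle 3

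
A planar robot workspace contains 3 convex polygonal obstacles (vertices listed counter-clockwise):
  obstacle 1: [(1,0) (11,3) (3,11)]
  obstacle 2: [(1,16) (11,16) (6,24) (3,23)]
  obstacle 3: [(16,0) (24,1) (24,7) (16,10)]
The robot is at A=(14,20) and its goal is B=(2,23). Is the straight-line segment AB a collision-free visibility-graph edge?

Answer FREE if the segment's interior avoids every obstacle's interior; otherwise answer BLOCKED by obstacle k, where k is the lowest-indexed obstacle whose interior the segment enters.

Obstacle 1 [(1,0) (11,3) (3,11)]:
  edge (1,0)–(11,3): clear
  edge (11,3)–(3,11): clear
  edge (3,11)–(1,0): clear
  midpoint (8,43/2) outside
  → clear
Obstacle 2 [(1,16) (11,16) (6,24) (3,23)]:
  edge (1,16)–(11,16): clear
  edge (11,16)–(6,24): crosses AB
  edge (6,24)–(3,23): clear
  edge (3,23)–(1,16): crosses AB
  → BLOCKED
Obstacle 3 [(16,0) (24,1) (24,7) (16,10)]:
  edge (16,0)–(24,1): clear
  edge (24,1)–(24,7): clear
  edge (24,7)–(16,10): clear
  edge (16,10)–(16,0): clear
  midpoint (8,43/2) outside
  → clear

BLOCKED by obstacle 2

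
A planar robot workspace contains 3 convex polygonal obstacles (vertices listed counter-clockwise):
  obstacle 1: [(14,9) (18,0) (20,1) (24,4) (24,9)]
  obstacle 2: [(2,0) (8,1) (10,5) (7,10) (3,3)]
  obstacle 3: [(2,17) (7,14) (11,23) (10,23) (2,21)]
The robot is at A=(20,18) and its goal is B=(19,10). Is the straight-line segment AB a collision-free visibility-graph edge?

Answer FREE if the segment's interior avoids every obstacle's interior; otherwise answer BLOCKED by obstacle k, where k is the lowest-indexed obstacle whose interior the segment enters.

Obstacle 1 [(14,9) (18,0) (20,1) (24,4) (24,9)]:
  edge (14,9)–(18,0): clear
  edge (18,0)–(20,1): clear
  edge (20,1)–(24,4): clear
  edge (24,4)–(24,9): clear
  edge (24,9)–(14,9): clear
  midpoint (39/2,14) outside
  → clear
Obstacle 2 [(2,0) (8,1) (10,5) (7,10) (3,3)]:
  edge (2,0)–(8,1): clear
  edge (8,1)–(10,5): clear
  edge (10,5)–(7,10): clear
  edge (7,10)–(3,3): clear
  edge (3,3)–(2,0): clear
  midpoint (39/2,14) outside
  → clear
Obstacle 3 [(2,17) (7,14) (11,23) (10,23) (2,21)]:
  edge (2,17)–(7,14): clear
  edge (7,14)–(11,23): clear
  edge (11,23)–(10,23): clear
  edge (10,23)–(2,21): clear
  edge (2,21)–(2,17): clear
  midpoint (39/2,14) outside
  → clear

FREE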